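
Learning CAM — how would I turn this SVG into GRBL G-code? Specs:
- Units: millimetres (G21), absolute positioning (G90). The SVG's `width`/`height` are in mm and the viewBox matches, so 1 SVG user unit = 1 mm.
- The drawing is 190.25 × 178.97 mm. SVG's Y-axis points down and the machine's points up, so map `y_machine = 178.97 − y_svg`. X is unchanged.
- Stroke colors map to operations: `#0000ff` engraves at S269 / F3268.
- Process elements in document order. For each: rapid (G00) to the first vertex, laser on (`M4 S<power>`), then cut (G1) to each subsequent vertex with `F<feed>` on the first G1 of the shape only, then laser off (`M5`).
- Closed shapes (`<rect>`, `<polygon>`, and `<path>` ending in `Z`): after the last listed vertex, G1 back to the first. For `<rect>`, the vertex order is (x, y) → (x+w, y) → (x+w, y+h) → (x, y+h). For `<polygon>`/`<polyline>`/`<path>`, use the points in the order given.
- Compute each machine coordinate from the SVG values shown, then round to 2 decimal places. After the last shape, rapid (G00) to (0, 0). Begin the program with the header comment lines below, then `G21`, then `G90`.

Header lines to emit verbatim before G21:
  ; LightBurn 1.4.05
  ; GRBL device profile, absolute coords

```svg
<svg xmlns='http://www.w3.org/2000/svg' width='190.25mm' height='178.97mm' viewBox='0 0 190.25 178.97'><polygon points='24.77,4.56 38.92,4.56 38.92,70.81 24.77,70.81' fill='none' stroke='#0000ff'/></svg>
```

; LightBurn 1.4.05
; GRBL device profile, absolute coords
G21
G90
G00 X24.77 Y174.41
M4 S269
G1 X38.92 Y174.41 F3268
G1 X38.92 Y108.16
G1 X24.77 Y108.16
G1 X24.77 Y174.41
M5
G00 X0.00 Y0.00

Since the viewBox matches the mm dimensions, user units are millimetres directly. The only transform is the Y-flip y_m = 178.97 − y_svg.

Shape 1 is a rectangle drawn with `<polygon>`. Its stroke #0000ff means engrave at S269, F3268. After flipping Y the toolpath is (24.77,174.41) → (38.92,174.41) → (38.92,108.16) → (24.77,108.16) → (24.77,174.41), returning to the start.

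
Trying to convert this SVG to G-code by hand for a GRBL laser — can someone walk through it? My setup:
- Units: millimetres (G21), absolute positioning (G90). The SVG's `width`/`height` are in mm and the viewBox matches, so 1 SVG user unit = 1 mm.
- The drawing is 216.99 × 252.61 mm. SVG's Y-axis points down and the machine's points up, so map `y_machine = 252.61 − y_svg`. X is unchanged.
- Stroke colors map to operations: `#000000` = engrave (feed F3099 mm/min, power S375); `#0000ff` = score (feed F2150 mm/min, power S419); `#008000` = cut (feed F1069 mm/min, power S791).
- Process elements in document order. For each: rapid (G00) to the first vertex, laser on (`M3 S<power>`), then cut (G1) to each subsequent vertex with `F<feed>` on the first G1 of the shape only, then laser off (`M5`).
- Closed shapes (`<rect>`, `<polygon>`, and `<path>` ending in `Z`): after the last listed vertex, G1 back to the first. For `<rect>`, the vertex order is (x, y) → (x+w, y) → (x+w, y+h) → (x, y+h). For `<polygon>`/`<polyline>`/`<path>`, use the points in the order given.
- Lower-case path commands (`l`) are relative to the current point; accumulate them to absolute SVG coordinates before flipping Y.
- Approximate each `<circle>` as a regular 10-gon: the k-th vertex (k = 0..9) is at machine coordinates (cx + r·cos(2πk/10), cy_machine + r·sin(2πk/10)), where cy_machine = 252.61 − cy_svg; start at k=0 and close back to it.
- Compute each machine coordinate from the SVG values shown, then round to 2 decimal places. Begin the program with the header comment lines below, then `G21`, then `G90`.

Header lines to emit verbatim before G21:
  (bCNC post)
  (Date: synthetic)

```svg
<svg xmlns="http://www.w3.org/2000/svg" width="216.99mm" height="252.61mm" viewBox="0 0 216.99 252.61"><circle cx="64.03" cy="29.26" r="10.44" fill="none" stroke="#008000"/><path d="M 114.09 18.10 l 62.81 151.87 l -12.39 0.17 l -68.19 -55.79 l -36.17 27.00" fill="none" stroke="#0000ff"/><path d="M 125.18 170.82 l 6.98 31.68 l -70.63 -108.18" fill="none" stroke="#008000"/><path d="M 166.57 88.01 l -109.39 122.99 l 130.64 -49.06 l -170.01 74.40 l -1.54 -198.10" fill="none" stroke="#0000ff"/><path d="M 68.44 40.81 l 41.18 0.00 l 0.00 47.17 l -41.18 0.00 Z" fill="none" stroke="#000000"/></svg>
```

Since the viewBox matches the mm dimensions, user units are millimetres directly. The only transform is the Y-flip y_m = 252.61 − y_svg.

Shape 1 is a circle drawn with `<circle>`. Its stroke #008000 means cut at S791, F1069. After flipping Y the toolpath is (74.47,223.35) → (72.48,229.49) → (67.26,233.28) → (60.80,233.28) → (55.58,229.49) → (53.59,223.35) → (55.58,217.21) → (60.80,213.42) → (67.26,213.42) → (72.48,217.21) → (74.47,223.35), returning to the start.

Shape 2 is a open polyline drawn with `<path>`. Its stroke #0000ff means score at S419, F2150. After flipping Y the toolpath is (114.09,234.51) → (176.90,82.64) → (164.51,82.47) → (96.32,138.26) → (60.15,111.26).

Shape 3 is a open polyline drawn with `<path>`. Its stroke #008000 means cut at S791, F1069. After flipping Y the toolpath is (125.18,81.79) → (132.16,50.11) → (61.53,158.29).

Shape 4 is a open polyline drawn with `<path>`. Its stroke #0000ff means score at S419, F2150. After flipping Y the toolpath is (166.57,164.60) → (57.18,41.61) → (187.82,90.67) → (17.81,16.27) → (16.27,214.37).

Shape 5 is a rectangle drawn with `<path>`. Its stroke #000000 means engrave at S375, F3099. After flipping Y the toolpath is (68.44,211.80) → (109.62,211.80) → (109.62,164.63) → (68.44,164.63) → (68.44,211.80), returning to the start.

(bCNC post)
(Date: synthetic)
G21
G90
G00 X74.47 Y223.35
M3 S791
G1 X72.48 Y229.49 F1069
G1 X67.26 Y233.28
G1 X60.80 Y233.28
G1 X55.58 Y229.49
G1 X53.59 Y223.35
G1 X55.58 Y217.21
G1 X60.80 Y213.42
G1 X67.26 Y213.42
G1 X72.48 Y217.21
G1 X74.47 Y223.35
M5
G00 X114.09 Y234.51
M3 S419
G1 X176.90 Y82.64 F2150
G1 X164.51 Y82.47
G1 X96.32 Y138.26
G1 X60.15 Y111.26
M5
G00 X125.18 Y81.79
M3 S791
G1 X132.16 Y50.11 F1069
G1 X61.53 Y158.29
M5
G00 X166.57 Y164.60
M3 S419
G1 X57.18 Y41.61 F2150
G1 X187.82 Y90.67
G1 X17.81 Y16.27
G1 X16.27 Y214.37
M5
G00 X68.44 Y211.80
M3 S375
G1 X109.62 Y211.80 F3099
G1 X109.62 Y164.63
G1 X68.44 Y164.63
G1 X68.44 Y211.80
M5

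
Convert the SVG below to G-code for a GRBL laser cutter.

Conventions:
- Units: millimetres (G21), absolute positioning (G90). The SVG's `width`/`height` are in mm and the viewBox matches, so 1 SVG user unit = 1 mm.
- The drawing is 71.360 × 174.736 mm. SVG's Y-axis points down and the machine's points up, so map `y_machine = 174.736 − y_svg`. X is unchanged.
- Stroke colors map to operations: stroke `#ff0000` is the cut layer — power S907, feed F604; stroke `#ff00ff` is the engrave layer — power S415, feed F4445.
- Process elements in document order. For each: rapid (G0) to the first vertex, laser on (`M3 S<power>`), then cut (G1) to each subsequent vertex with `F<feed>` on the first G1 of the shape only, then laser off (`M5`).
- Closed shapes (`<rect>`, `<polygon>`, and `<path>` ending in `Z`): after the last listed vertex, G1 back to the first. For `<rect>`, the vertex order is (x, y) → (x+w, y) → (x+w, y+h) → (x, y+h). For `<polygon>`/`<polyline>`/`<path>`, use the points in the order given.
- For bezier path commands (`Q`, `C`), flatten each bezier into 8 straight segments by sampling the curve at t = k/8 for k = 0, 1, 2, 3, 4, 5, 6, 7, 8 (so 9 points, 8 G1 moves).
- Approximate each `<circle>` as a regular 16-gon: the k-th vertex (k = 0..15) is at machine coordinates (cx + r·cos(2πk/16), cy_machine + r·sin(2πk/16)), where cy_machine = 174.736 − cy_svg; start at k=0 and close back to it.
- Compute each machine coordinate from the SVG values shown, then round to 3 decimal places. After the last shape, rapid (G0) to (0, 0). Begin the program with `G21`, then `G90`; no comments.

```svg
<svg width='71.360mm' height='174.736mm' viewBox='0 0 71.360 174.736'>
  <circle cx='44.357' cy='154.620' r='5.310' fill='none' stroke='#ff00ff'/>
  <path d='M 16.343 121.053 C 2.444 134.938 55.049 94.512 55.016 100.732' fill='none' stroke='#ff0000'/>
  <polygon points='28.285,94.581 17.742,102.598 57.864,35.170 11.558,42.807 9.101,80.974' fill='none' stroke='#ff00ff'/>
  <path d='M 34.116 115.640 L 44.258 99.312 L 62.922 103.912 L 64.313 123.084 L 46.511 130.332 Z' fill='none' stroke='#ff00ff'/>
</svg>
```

G21
G90
G0 X49.667 Y20.116
M3 S415
G1 X49.263 Y22.148 F4445
G1 X48.112 Y23.871
G1 X46.389 Y25.022
G1 X44.357 Y25.426
G1 X42.325 Y25.022
G1 X40.602 Y23.871
G1 X39.451 Y22.148
G1 X39.047 Y20.116
G1 X39.451 Y18.084
G1 X40.602 Y16.361
G1 X42.325 Y15.210
G1 X44.357 Y14.806
G1 X46.389 Y15.210
G1 X48.112 Y16.361
G1 X49.263 Y18.084
G1 X49.667 Y20.116
M5
G0 X16.343 Y53.683
M3 S907
G1 X14.016 Y50.825 F604
G1 X16.527 Y51.875
G1 X22.480 Y55.651
G1 X30.480 Y60.969
G1 X39.129 Y66.647
G1 X47.033 Y71.500
G1 X52.794 Y74.347
G1 X55.016 Y74.004
M5
G0 X28.285 Y80.155
M3 S415
G1 X17.742 Y72.138 F4445
G1 X57.864 Y139.566
G1 X11.558 Y131.929
G1 X9.101 Y93.762
G1 X28.285 Y80.155
M5
G0 X34.116 Y59.096
M3 S415
G1 X44.258 Y75.424 F4445
G1 X62.922 Y70.824
G1 X64.313 Y51.652
G1 X46.511 Y44.404
G1 X34.116 Y59.096
M5
G0 X0.000 Y0.000

viewBox `0 0 71.360 174.736` with mm width/height → 1 unit = 1 mm. Flip: y_m = 174.736 − y_svg.

**Shape 1** — `<circle>` circle, stroke `#ff00ff` → engrave (S415, F4445). Machine vertices: (49.667,20.116) → (49.263,22.148) → (48.112,23.871) → (46.389,25.022) → (44.357,25.426) → (42.325,25.022) → (40.602,23.871) → (39.451,22.148) → (39.047,20.116) → (39.451,18.084) → (40.602,16.361) → (42.325,15.210) → (44.357,14.806) → (46.389,15.210) → (48.112,16.361) → (49.263,18.084) → (49.667,20.116). Closed: final G1 returns to the first vertex.

**Shape 2** — `<path>` cubic bezier, stroke `#ff0000` → cut (S907, F604). Control points (SVG): P0=(16.343,121.053), P1=(2.444,134.938), P2=(55.049,94.512), P3=(55.016,100.732); sampled at t=k/8. Machine vertices: (16.343,53.683) → (14.016,50.825) → (16.527,51.875) → (22.480,55.651) → (30.480,60.969) → (39.129,66.647) → (47.033,71.500) → (52.794,74.347) → (55.016,74.004). Open path.

**Shape 3** — `<polygon>` closed polygon, stroke `#ff00ff` → engrave (S415, F4445). Machine vertices: (28.285,80.155) → (17.742,72.138) → (57.864,139.566) → (11.558,131.929) → (9.101,93.762) → (28.285,80.155). Closed: final G1 returns to the first vertex.

**Shape 4** — `<path>` regular polygon, stroke `#ff00ff` → engrave (S415, F4445). Machine vertices: (34.116,59.096) → (44.258,75.424) → (62.922,70.824) → (64.313,51.652) → (46.511,44.404) → (34.116,59.096). Closed: final G1 returns to the first vertex.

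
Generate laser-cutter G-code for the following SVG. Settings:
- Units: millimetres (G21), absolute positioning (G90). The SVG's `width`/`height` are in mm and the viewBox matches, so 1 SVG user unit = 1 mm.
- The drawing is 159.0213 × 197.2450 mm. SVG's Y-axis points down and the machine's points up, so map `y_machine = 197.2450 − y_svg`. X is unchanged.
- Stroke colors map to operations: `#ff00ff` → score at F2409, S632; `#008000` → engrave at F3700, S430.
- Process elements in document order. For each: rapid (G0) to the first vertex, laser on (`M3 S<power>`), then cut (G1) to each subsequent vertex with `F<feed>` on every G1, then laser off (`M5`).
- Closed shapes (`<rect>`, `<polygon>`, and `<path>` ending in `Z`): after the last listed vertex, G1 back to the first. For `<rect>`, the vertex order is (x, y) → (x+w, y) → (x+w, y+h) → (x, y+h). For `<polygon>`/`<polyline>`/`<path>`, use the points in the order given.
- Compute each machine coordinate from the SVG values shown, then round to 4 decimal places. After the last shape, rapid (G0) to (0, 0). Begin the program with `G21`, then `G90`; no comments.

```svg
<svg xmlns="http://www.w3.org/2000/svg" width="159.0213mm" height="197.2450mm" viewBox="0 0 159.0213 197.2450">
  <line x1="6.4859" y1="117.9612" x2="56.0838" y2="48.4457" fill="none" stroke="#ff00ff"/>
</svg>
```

G21
G90
G0 X6.4859 Y79.2838
M3 S632
G1 X56.0838 Y148.7993 F2409
M5
G0 X0.0000 Y0.0000

viewBox `0 0 159.0213 197.2450` with mm width/height → 1 unit = 1 mm. Flip: y_m = 197.2450 − y_svg.

**Shape 1** — `<line>` line segment, stroke `#ff00ff` → score (S632, F2409). Machine vertices: (6.4859,79.2838) → (56.0838,148.7993). Open path.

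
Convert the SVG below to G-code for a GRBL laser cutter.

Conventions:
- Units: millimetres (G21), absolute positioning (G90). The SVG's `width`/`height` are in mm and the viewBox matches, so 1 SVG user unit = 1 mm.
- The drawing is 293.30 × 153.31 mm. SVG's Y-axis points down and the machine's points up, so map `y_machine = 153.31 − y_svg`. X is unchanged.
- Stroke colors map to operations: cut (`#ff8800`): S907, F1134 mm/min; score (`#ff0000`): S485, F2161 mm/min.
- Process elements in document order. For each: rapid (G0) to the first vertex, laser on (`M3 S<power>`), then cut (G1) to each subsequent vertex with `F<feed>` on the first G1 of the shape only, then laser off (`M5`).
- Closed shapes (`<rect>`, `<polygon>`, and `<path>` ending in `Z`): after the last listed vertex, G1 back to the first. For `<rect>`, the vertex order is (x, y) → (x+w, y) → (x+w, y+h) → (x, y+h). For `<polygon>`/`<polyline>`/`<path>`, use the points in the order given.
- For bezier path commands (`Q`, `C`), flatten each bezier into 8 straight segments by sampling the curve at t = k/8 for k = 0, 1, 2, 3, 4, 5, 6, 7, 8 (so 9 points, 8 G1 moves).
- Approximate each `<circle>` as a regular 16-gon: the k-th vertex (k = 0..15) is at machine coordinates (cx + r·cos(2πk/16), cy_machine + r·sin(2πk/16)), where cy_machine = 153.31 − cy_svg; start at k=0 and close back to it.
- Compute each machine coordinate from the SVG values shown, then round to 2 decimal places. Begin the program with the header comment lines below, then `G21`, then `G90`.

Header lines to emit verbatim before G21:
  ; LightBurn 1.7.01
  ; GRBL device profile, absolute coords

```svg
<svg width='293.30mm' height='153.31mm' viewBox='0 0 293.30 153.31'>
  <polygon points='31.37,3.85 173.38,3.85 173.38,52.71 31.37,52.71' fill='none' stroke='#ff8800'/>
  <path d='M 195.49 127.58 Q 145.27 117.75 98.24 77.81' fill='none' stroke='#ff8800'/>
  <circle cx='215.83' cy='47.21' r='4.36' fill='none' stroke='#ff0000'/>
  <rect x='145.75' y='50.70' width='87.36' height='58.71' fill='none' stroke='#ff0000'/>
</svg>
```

; LightBurn 1.7.01
; GRBL device profile, absolute coords
G21
G90
G0 X31.37 Y149.46
M3 S907
G1 X173.38 Y149.46 F1134
G1 X173.38 Y100.60
G1 X31.37 Y100.60
G1 X31.37 Y149.46
M5
G0 X195.49 Y25.73
M3 S907
G1 X182.98 Y28.66 F1134
G1 X170.58 Y32.53
G1 X158.27 Y37.34
G1 X146.07 Y43.09
G1 X133.96 Y49.78
G1 X121.95 Y57.41
G1 X110.05 Y65.99
G1 X98.24 Y75.50
M5
G0 X220.19 Y106.10
M3 S485
G1 X219.86 Y107.77 F2161
G1 X218.91 Y109.18
G1 X217.50 Y110.13
G1 X215.83 Y110.46
G1 X214.16 Y110.13
G1 X212.75 Y109.18
G1 X211.80 Y107.77
G1 X211.47 Y106.10
G1 X211.80 Y104.43
G1 X212.75 Y103.02
G1 X214.16 Y102.07
G1 X215.83 Y101.74
G1 X217.50 Y102.07
G1 X218.91 Y103.02
G1 X219.86 Y104.43
G1 X220.19 Y106.10
M5
G0 X145.75 Y102.61
M3 S485
G1 X233.11 Y102.61 F2161
G1 X233.11 Y43.90
G1 X145.75 Y43.90
G1 X145.75 Y102.61
M5

1 u = 1 mm; y_m = 153.31 − y.

[1] `<polygon>` rectangle, #ff8800→cut S907 F1134: (31.37,149.46) → (173.38,149.46) → (173.38,100.60) → (31.37,100.60) → (31.37,149.46) (closed)

[2] `<path>` quadratic bezier, #ff8800→cut S907 F1134: (195.49,25.73) → (182.98,28.66) → (170.58,32.53) → (158.27,37.34) → (146.07,43.09) → (133.96,49.78) → (121.95,57.41) → (110.05,65.99) → (98.24,75.50)

[3] `<circle>` circle, #ff0000→score S485 F2161: (220.19,106.10) → (219.86,107.77) → (218.91,109.18) → (217.50,110.13) → (215.83,110.46) → (214.16,110.13) → (212.75,109.18) → (211.80,107.77) → (211.47,106.10) → (211.80,104.43) → (212.75,103.02) → (214.16,102.07) → (215.83,101.74) → (217.50,102.07) → (218.91,103.02) → (219.86,104.43) → (220.19,106.10) (closed)

[4] `<rect>` rectangle, #ff0000→score S485 F2161: (145.75,102.61) → (233.11,102.61) → (233.11,43.90) → (145.75,43.90) → (145.75,102.61) (closed)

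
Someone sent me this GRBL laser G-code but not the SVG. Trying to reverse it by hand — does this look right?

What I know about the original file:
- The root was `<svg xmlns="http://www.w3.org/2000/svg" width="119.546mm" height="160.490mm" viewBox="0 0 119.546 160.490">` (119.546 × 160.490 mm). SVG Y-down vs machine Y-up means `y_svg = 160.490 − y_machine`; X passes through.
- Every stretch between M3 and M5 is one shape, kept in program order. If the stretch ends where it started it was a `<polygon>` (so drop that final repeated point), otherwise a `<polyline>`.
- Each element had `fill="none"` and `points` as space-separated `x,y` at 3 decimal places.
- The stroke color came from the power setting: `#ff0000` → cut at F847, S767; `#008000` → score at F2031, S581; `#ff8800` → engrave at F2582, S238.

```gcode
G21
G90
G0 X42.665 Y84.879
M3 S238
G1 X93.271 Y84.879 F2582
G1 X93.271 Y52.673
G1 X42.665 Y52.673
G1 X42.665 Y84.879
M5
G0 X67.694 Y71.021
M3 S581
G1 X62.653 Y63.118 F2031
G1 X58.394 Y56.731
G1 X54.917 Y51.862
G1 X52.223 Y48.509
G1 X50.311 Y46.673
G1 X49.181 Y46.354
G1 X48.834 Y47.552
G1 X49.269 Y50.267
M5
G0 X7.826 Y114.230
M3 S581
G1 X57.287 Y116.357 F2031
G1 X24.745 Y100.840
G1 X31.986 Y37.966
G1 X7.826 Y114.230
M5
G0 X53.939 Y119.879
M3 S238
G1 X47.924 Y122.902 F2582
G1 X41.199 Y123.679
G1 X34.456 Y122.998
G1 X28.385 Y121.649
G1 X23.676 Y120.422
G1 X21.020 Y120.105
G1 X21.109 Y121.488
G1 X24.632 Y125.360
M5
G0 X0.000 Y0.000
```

<svg xmlns="http://www.w3.org/2000/svg" width="119.546mm" height="160.490mm" viewBox="0 0 119.546 160.490">
  <polygon points="42.665,75.611 93.271,75.611 93.271,107.817 42.665,107.817" fill="none" stroke="#ff8800"/>
  <polyline points="67.694,89.469 62.653,97.372 58.394,103.759 54.917,108.628 52.223,111.981 50.311,113.817 49.181,114.136 48.834,112.938 49.269,110.223" fill="none" stroke="#008000"/>
  <polygon points="7.826,46.260 57.287,44.133 24.745,59.650 31.986,122.524" fill="none" stroke="#008000"/>
  <polyline points="53.939,40.611 47.924,37.588 41.199,36.811 34.456,37.492 28.385,38.841 23.676,40.068 21.020,40.385 21.109,39.002 24.632,35.130" fill="none" stroke="#ff8800"/>
</svg>

Machine Y-up, SVG Y-down with viewBox height 160.490, so y_svg = 160.490 − y_machine; X carries over.

Run 1: power S238 maps to stroke `#ff8800` (engrave). The run returns to its start, so emit a `<polygon>` with points (Y-flipped): 42.665,75.611 93.271,75.611 93.271,107.817 42.665,107.817.

Run 2: S581 ⇒ score layer `#008000`. The run is open, so emit a `<polyline>` with points (Y-flipped): 67.694,89.469 62.653,97.372 58.394,103.759 54.917,108.628 52.223,111.981 50.311,113.817 49.181,114.136 48.834,112.938 49.269,110.223.

Run 3: the run's S581 means `#008000` (score). The run returns to its start, so emit a `<polygon>` with points (Y-flipped): 7.826,46.260 57.287,44.133 24.745,59.650 31.986,122.524.

Run 4: S238 ⇒ engrave layer `#ff8800`. The run is open, so emit a `<polyline>` with points (Y-flipped): 53.939,40.611 47.924,37.588 41.199,36.811 34.456,37.492 28.385,38.841 23.676,40.068 21.020,40.385 21.109,39.002 24.632,35.130.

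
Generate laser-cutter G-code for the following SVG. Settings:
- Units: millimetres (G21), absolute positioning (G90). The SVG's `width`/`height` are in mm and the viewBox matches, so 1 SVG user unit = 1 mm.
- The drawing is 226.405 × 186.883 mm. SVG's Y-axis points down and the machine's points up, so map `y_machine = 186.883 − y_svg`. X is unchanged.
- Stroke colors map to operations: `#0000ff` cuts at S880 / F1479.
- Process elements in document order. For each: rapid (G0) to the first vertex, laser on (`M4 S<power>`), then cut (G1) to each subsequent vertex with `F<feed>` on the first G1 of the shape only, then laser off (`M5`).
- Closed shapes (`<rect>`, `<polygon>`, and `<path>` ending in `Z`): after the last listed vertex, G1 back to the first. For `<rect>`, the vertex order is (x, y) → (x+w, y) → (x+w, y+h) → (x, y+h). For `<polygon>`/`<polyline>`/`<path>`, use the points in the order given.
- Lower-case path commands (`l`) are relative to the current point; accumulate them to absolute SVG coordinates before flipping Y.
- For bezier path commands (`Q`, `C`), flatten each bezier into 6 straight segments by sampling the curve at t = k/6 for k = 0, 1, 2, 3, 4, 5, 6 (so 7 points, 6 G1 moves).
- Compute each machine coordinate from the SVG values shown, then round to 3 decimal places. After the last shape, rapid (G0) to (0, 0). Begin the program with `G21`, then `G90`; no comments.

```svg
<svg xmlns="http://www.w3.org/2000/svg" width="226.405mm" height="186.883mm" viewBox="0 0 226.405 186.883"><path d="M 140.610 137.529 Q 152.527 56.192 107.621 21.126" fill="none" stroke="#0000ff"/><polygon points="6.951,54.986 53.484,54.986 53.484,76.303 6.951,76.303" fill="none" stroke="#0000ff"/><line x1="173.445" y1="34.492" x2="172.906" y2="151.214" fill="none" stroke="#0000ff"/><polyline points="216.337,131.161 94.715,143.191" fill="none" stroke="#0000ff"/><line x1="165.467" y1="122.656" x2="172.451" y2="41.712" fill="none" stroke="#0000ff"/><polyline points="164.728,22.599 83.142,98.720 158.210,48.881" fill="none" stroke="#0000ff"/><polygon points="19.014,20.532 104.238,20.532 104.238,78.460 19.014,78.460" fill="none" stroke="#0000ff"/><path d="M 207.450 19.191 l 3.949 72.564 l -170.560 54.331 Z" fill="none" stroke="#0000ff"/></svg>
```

G21
G90
G0 X140.610 Y49.354
M4 S880
G1 X143.004 Y75.181 F1479
G1 X142.241 Y98.437
G1 X138.321 Y119.123
G1 X131.245 Y137.238
G1 X121.011 Y152.783
G1 X107.621 Y165.757
M5
G0 X6.951 Y131.897
M4 S880
G1 X53.484 Y131.897 F1479
G1 X53.484 Y110.580
G1 X6.951 Y110.580
G1 X6.951 Y131.897
M5
G0 X173.445 Y152.391
M4 S880
G1 X172.906 Y35.669 F1479
M5
G0 X216.337 Y55.722
M4 S880
G1 X94.715 Y43.692 F1479
M5
G0 X165.467 Y64.227
M4 S880
G1 X172.451 Y145.171 F1479
M5
G0 X164.728 Y164.284
M4 S880
G1 X83.142 Y88.163 F1479
G1 X158.210 Y138.002
M5
G0 X19.014 Y166.351
M4 S880
G1 X104.238 Y166.351 F1479
G1 X104.238 Y108.423
G1 X19.014 Y108.423
G1 X19.014 Y166.351
M5
G0 X207.450 Y167.692
M4 S880
G1 X211.399 Y95.128 F1479
G1 X40.839 Y40.797
G1 X207.450 Y167.692
M5
G0 X0.000 Y0.000

viewBox `0 0 226.405 186.883` with mm width/height → 1 unit = 1 mm. Flip: y_m = 186.883 − y_svg.

**Shape 1** — `<path>` quadratic bezier, stroke `#0000ff` → cut (S880, F1479). Control points (SVG): P0=(140.610,137.529), P1=(152.527,56.192), P2=(107.621,21.126); sampled at t=k/6. Machine vertices: (140.610,49.354) → (143.004,75.181) → (142.241,98.437) → (138.321,119.123) → (131.245,137.238) → (121.011,152.783) → (107.621,165.757). Open path.

**Shape 2** — `<polygon>` rectangle, stroke `#0000ff` → cut (S880, F1479). Machine vertices: (6.951,131.897) → (53.484,131.897) → (53.484,110.580) → (6.951,110.580) → (6.951,131.897). Closed: final G1 returns to the first vertex.

**Shape 3** — `<line>` line segment, stroke `#0000ff` → cut (S880, F1479). Machine vertices: (173.445,152.391) → (172.906,35.669). Open path.

**Shape 4** — `<polyline>` line segment, stroke `#0000ff` → cut (S880, F1479). Machine vertices: (216.337,55.722) → (94.715,43.692). Open path.

**Shape 5** — `<line>` line segment, stroke `#0000ff` → cut (S880, F1479). Machine vertices: (165.467,64.227) → (172.451,145.171). Open path.

**Shape 6** — `<polyline>` open polyline, stroke `#0000ff` → cut (S880, F1479). Machine vertices: (164.728,164.284) → (83.142,88.163) → (158.210,138.002). Open path.

**Shape 7** — `<polygon>` rectangle, stroke `#0000ff` → cut (S880, F1479). Machine vertices: (19.014,166.351) → (104.238,166.351) → (104.238,108.423) → (19.014,108.423) → (19.014,166.351). Closed: final G1 returns to the first vertex.

**Shape 8** — `<path>` closed polygon, stroke `#0000ff` → cut (S880, F1479). Machine vertices: (207.450,167.692) → (211.399,95.128) → (40.839,40.797) → (207.450,167.692). Closed: final G1 returns to the first vertex.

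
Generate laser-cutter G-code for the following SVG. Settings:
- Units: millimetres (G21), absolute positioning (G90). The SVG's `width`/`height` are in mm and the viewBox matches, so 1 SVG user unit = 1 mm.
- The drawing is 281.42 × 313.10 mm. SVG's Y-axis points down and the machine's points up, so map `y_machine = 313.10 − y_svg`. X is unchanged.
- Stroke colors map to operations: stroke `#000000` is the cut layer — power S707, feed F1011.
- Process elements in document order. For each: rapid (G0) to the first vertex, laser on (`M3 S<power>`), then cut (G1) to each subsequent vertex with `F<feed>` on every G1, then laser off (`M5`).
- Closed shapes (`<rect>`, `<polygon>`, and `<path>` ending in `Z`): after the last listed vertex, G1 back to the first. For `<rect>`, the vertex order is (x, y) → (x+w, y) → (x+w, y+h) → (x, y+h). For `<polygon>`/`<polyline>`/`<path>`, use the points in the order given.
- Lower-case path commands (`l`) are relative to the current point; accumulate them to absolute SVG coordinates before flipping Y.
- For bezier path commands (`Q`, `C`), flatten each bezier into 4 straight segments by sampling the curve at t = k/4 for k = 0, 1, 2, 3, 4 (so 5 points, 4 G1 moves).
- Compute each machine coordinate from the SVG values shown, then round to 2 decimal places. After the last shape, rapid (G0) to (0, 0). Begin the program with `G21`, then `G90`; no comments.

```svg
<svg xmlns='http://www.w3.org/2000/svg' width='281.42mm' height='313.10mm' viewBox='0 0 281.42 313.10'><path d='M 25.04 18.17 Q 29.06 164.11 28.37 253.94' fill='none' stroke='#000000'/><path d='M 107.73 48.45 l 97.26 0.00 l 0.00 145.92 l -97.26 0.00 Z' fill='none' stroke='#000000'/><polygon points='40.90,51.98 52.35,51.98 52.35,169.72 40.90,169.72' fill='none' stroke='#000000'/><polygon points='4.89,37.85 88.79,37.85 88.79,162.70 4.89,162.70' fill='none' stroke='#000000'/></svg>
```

G21
G90
G0 X25.04 Y294.93
M3 S707
G1 X26.76 Y225.47 F1011
G1 X27.88 Y163.02 F1011
G1 X28.42 Y107.58 F1011
G1 X28.37 Y59.16 F1011
M5
G0 X107.73 Y264.65
M3 S707
G1 X204.99 Y264.65 F1011
G1 X204.99 Y118.73 F1011
G1 X107.73 Y118.73 F1011
G1 X107.73 Y264.65 F1011
M5
G0 X40.90 Y261.12
M3 S707
G1 X52.35 Y261.12 F1011
G1 X52.35 Y143.38 F1011
G1 X40.90 Y143.38 F1011
G1 X40.90 Y261.12 F1011
M5
G0 X4.89 Y275.25
M3 S707
G1 X88.79 Y275.25 F1011
G1 X88.79 Y150.40 F1011
G1 X4.89 Y150.40 F1011
G1 X4.89 Y275.25 F1011
M5
G0 X0.00 Y0.00

Since the viewBox matches the mm dimensions, user units are millimetres directly. The only transform is the Y-flip y_m = 313.10 − y_svg.

Shape 1 is a quadratic bezier drawn with `<path>`. Its stroke #000000 means cut at S707, F1011. After flipping Y the toolpath is (25.04,294.93) → (26.76,225.47) → (27.88,163.02) → (28.42,107.58) → (28.37,59.16).

Shape 2 is a rectangle drawn with `<path>`. Its stroke #000000 means cut at S707, F1011. After flipping Y the toolpath is (107.73,264.65) → (204.99,264.65) → (204.99,118.73) → (107.73,118.73) → (107.73,264.65), returning to the start.

Shape 3 is a rectangle drawn with `<polygon>`. Its stroke #000000 means cut at S707, F1011. After flipping Y the toolpath is (40.90,261.12) → (52.35,261.12) → (52.35,143.38) → (40.90,143.38) → (40.90,261.12), returning to the start.

Shape 4 is a rectangle drawn with `<polygon>`. Its stroke #000000 means cut at S707, F1011. After flipping Y the toolpath is (4.89,275.25) → (88.79,275.25) → (88.79,150.40) → (4.89,150.40) → (4.89,275.25), returning to the start.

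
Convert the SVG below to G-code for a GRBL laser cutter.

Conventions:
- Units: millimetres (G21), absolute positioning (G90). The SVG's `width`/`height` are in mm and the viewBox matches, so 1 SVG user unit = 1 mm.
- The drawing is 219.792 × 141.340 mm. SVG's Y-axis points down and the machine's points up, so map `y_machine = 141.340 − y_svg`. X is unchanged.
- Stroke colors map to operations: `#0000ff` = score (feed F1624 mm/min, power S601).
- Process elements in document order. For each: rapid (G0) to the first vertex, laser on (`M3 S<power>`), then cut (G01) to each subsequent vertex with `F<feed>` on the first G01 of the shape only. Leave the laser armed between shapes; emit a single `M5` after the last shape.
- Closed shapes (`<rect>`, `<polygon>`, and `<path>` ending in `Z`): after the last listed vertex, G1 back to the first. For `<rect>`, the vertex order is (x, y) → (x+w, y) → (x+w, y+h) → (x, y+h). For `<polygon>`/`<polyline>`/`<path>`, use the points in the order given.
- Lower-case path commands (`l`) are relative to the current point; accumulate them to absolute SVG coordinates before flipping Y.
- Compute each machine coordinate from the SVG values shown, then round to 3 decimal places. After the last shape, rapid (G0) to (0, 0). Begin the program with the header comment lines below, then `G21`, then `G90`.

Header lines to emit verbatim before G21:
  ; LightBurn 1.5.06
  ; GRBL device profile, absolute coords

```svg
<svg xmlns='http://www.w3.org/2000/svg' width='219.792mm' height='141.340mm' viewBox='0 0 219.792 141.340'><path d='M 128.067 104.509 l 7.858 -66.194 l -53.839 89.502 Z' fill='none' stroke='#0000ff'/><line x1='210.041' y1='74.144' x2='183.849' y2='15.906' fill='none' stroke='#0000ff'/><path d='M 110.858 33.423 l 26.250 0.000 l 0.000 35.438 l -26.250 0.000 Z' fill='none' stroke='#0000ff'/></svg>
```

; LightBurn 1.5.06
; GRBL device profile, absolute coords
G21
G90
G0 X128.067 Y36.831
M3 S601
G01 X135.925 Y103.025 F1624
G01 X82.086 Y13.523
G01 X128.067 Y36.831
G0 X210.041 Y67.196
M3 S601
G01 X183.849 Y125.434 F1624
G0 X110.858 Y107.917
M3 S601
G01 X137.108 Y107.917 F1624
G01 X137.108 Y72.479
G01 X110.858 Y72.479
G01 X110.858 Y107.917
M5
G0 X0.000 Y0.000

viewBox `0 0 219.792 141.340` with mm width/height → 1 unit = 1 mm. Flip: y_m = 141.340 − y_svg.

**Shape 1** — `<path>` closed polygon, stroke `#0000ff` → score (S601, F1624). Machine vertices: (128.067,36.831) → (135.925,103.025) → (82.086,13.523) → (128.067,36.831). Closed: final G1 returns to the first vertex.

**Shape 2** — `<line>` line segment, stroke `#0000ff` → score (S601, F1624). Machine vertices: (210.041,67.196) → (183.849,125.434). Open path.

**Shape 3** — `<path>` rectangle, stroke `#0000ff` → score (S601, F1624). Machine vertices: (110.858,107.917) → (137.108,107.917) → (137.108,72.479) → (110.858,72.479) → (110.858,107.917). Closed: final G1 returns to the first vertex.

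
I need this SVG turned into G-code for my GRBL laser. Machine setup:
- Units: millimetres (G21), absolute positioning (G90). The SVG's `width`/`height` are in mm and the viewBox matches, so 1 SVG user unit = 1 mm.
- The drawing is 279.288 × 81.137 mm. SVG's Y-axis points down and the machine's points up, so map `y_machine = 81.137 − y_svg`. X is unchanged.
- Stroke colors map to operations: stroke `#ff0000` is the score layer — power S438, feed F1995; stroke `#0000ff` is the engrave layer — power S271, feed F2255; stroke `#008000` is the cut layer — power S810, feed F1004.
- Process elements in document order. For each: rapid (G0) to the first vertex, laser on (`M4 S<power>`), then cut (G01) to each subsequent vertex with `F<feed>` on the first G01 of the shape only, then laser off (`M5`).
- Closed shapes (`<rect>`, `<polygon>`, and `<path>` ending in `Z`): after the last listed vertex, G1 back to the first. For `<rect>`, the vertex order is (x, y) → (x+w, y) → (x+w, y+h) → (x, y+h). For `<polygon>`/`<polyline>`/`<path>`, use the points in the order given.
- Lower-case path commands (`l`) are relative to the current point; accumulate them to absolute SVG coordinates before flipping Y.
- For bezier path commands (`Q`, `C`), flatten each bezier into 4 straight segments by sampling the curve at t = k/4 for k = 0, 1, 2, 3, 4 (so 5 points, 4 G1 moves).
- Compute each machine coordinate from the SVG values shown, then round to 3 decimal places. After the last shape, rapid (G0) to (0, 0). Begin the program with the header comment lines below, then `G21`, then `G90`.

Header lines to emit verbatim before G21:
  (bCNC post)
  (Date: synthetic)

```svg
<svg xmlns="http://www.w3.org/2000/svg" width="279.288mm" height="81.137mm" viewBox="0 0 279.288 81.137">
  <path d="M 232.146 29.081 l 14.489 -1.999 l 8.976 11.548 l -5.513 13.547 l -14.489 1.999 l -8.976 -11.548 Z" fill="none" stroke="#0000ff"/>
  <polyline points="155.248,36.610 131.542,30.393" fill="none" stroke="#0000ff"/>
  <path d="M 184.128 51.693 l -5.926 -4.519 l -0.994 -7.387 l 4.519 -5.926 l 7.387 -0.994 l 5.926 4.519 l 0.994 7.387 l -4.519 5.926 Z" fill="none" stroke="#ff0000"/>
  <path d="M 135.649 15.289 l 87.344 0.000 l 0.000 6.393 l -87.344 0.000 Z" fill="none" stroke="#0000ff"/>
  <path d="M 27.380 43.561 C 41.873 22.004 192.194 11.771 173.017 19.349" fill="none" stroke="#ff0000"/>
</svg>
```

(bCNC post)
(Date: synthetic)
G21
G90
G0 X232.146 Y52.056
M4 S271
G01 X246.635 Y54.055 F2255
G01 X255.611 Y42.507
G01 X250.098 Y28.960
G01 X235.609 Y26.961
G01 X226.633 Y38.509
G01 X232.146 Y52.056
M5
G0 X155.248 Y44.527
M4 S271
G01 X131.542 Y50.744 F2255
M5
G0 X184.128 Y29.444
M4 S438
G01 X178.202 Y33.963 F1995
G01 X177.208 Y41.350
G01 X181.727 Y47.276
G01 X189.114 Y48.270
G01 X195.040 Y43.751
G01 X196.034 Y36.364
G01 X191.515 Y30.438
G01 X184.128 Y29.444
M5
G0 X135.649 Y65.848
M4 S271
G01 X222.993 Y65.848 F2255
G01 X222.993 Y59.455
G01 X135.649 Y59.455
G01 X135.649 Y65.848
M5
G0 X27.380 Y37.576
M4 S438
G01 X58.947 Y51.519 F1995
G01 X112.825 Y60.608
G01 X160.390 Y64.233
G01 X173.017 Y61.788
M5
G0 X0.000 Y0.000

1 u = 1 mm; y_m = 81.137 − y.

[1] `<path>` regular polygon, #0000ff→engrave S271 F2255: (232.146,52.056) → (246.635,54.055) → (255.611,42.507) → (250.098,28.960) → (235.609,26.961) → (226.633,38.509) → (232.146,52.056) (closed)

[2] `<polyline>` line segment, #0000ff→engrave S271 F2255: (155.248,44.527) → (131.542,50.744)

[3] `<path>` regular polygon, #ff0000→score S438 F1995: (184.128,29.444) → (178.202,33.963) → (177.208,41.350) → (181.727,47.276) → (189.114,48.270) → (195.040,43.751) → (196.034,36.364) → (191.515,30.438) → (184.128,29.444) (closed)

[4] `<path>` rectangle, #0000ff→engrave S271 F2255: (135.649,65.848) → (222.993,65.848) → (222.993,59.455) → (135.649,59.455) → (135.649,65.848) (closed)

[5] `<path>` cubic bezier, #ff0000→score S438 F1995: (27.380,37.576) → (58.947,51.519) → (112.825,60.608) → (160.390,64.233) → (173.017,61.788)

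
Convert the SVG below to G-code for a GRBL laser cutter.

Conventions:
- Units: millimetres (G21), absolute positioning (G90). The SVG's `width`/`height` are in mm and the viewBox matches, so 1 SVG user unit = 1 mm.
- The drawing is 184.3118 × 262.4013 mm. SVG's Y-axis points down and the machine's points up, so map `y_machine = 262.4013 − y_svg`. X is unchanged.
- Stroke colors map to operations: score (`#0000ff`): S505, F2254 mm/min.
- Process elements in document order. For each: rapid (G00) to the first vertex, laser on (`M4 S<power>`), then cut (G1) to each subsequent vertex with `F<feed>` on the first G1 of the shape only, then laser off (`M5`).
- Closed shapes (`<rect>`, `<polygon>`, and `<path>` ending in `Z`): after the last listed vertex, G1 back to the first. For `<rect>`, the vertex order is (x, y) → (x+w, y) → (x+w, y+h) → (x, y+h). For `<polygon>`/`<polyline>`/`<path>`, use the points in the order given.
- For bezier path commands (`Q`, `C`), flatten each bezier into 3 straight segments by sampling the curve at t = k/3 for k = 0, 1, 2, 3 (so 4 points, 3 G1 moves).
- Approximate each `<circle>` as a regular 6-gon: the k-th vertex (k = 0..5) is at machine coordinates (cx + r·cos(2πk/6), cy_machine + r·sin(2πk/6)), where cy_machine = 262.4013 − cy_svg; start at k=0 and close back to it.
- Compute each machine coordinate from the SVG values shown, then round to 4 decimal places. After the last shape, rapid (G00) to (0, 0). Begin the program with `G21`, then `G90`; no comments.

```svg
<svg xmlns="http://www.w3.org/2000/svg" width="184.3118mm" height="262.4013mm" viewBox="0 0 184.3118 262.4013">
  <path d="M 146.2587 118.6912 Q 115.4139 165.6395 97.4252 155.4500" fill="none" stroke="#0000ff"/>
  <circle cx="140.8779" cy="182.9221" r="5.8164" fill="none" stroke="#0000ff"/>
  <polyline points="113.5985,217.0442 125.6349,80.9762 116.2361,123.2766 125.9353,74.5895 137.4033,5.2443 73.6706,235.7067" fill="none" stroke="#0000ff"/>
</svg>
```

viewBox `0 0 184.3118 262.4013` with mm width/height → 1 unit = 1 mm. Flip: y_m = 262.4013 − y_svg.

**Shape 1** — `<path>` quadratic bezier, stroke `#0000ff` → score (S505, F2254). Control points (SVG): P0=(146.2587,118.6912), P1=(115.4139,165.6395), P2=(97.4252,155.4500); sampled at t=k/3. Machine vertices: (146.2587,143.7101) → (127.1240,118.7599) → (110.8461,106.5069) → (97.4252,106.9513). Open path.

**Shape 2** — `<circle>` circle, stroke `#0000ff` → score (S505, F2254). Machine vertices: (146.6943,79.4792) → (143.7861,84.5164) → (137.9697,84.5164) → (135.0615,79.4792) → (137.9697,74.4420) → (143.7861,74.4420) → (146.6943,79.4792). Closed: final G1 returns to the first vertex.

**Shape 3** — `<polyline>` open polyline, stroke `#0000ff` → score (S505, F2254). Machine vertices: (113.5985,45.3571) → (125.6349,181.4251) → (116.2361,139.1247) → (125.9353,187.8118) → (137.4033,257.1570) → (73.6706,26.6946). Open path.

G21
G90
G00 X146.2587 Y143.7101
M4 S505
G1 X127.1240 Y118.7599 F2254
G1 X110.8461 Y106.5069
G1 X97.4252 Y106.9513
M5
G00 X146.6943 Y79.4792
M4 S505
G1 X143.7861 Y84.5164 F2254
G1 X137.9697 Y84.5164
G1 X135.0615 Y79.4792
G1 X137.9697 Y74.4420
G1 X143.7861 Y74.4420
G1 X146.6943 Y79.4792
M5
G00 X113.5985 Y45.3571
M4 S505
G1 X125.6349 Y181.4251 F2254
G1 X116.2361 Y139.1247
G1 X125.9353 Y187.8118
G1 X137.4033 Y257.1570
G1 X73.6706 Y26.6946
M5
G00 X0.0000 Y0.0000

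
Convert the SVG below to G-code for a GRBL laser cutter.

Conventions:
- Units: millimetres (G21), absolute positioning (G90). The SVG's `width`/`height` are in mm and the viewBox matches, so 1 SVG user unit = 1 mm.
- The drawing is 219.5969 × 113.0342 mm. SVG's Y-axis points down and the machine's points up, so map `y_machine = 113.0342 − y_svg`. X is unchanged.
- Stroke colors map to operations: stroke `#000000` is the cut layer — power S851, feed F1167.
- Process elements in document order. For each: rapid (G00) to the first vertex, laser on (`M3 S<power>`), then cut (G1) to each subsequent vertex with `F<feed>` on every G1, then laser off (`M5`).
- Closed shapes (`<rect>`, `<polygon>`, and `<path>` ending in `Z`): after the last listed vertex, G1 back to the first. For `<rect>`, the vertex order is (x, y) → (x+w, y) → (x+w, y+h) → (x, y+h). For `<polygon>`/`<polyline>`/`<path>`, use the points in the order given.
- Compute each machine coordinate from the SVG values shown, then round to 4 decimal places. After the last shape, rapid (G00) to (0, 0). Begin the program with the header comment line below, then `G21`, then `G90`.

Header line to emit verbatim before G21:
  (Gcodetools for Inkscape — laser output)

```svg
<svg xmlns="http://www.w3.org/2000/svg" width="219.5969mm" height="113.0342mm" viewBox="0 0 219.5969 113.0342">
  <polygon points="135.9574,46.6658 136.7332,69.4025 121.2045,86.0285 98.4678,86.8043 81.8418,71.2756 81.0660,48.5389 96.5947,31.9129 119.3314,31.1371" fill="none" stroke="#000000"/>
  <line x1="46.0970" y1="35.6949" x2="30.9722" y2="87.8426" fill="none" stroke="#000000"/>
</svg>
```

(Gcodetools for Inkscape — laser output)
G21
G90
G00 X135.9574 Y66.3684
M3 S851
G1 X136.7332 Y43.6317 F1167
G1 X121.2045 Y27.0057 F1167
G1 X98.4678 Y26.2299 F1167
G1 X81.8418 Y41.7586 F1167
G1 X81.0660 Y64.4953 F1167
G1 X96.5947 Y81.1213 F1167
G1 X119.3314 Y81.8971 F1167
G1 X135.9574 Y66.3684 F1167
M5
G00 X46.0970 Y77.3393
M3 S851
G1 X30.9722 Y25.1916 F1167
M5
G00 X0.0000 Y0.0000

1 u = 1 mm; y_m = 113.0342 − y.

[1] `<polygon>` regular polygon, #000000→cut S851 F1167: (135.9574,66.3684) → (136.7332,43.6317) → (121.2045,27.0057) → (98.4678,26.2299) → (81.8418,41.7586) → (81.0660,64.4953) → (96.5947,81.1213) → (119.3314,81.8971) → (135.9574,66.3684) (closed)

[2] `<line>` line segment, #000000→cut S851 F1167: (46.0970,77.3393) → (30.9722,25.1916)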